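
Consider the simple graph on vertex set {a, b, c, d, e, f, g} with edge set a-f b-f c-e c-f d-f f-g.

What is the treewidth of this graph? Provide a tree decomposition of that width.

Treewidth 1.
Bags: B1 = {c, f}  B2 = {b, f}  B3 = {f, g}  B4 = {d, f}  B5 = {c, e}  B6 = {a, f}
Tree: B1–B2, B1–B3, B3–B4, B1–B5, B4–B6

The largest bag has 2 vertices, giving width 1; this decomposition certifies tw(G) ≤ 1. Since G has at least one edge (e.g. c–f), it is not an edgeless graph, so tw(G) ≥ 1. Combining the bounds, tw(G) = 1.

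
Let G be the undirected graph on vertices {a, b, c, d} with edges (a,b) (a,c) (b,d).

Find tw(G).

A width-1 tree decomposition is:
Bags: B1 = {a, b}  B2 = {a, c}  B3 = {b, d}
Tree: B1–B2, B1–B3
Each bag holds 2 vertices, so the decomposition has width 1, which upper-bounds the treewidth. G has an edge, so its treewidth is at least 1. Hence tw(G) = 1 exactly.

1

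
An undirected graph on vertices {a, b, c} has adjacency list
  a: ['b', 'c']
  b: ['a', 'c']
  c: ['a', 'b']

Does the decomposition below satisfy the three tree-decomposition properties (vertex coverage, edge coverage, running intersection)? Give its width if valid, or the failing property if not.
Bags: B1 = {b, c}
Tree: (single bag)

A tree decomposition must satisfy three properties: every vertex lies in some bag; for every edge, both endpoints lie together in some bag; and for every vertex, the bags containing it form a connected subtree. Here vertex a appears in no bag, so the decomposition is invalid.

No — vertex a appears in no bag.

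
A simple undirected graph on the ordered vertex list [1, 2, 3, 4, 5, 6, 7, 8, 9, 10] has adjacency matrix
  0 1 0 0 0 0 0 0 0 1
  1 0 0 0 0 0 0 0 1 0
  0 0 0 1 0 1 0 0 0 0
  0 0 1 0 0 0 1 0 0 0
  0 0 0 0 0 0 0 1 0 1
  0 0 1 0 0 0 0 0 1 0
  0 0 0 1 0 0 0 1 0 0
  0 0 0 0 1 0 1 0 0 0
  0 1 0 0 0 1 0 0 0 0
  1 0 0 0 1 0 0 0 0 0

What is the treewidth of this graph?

2

A width-2 tree decomposition is:
Bags: B1 = {4, 7, 8}  B2 = {4, 5, 8}  B3 = {4, 5, 10}  B4 = {1, 4, 10}  B5 = {1, 2, 4}  B6 = {2, 4, 9}  B7 = {4, 6, 9}  B8 = {3, 4, 6}
Tree: B1–B2, B2–B3, B3–B4, B4–B5, B5–B6, B6–B7, B7–B8
The largest bag has 3 vertices, giving width 2; this decomposition certifies tw(G) ≤ 2. For the lower bound, G contains the cycle 4–7–8–5–10–1–2–9–6–3–4, so G is not a forest; only forests have treewidth ≤ 1, hence tw(G) ≥ 2. The upper and lower bounds meet at 2, so that is the treewidth.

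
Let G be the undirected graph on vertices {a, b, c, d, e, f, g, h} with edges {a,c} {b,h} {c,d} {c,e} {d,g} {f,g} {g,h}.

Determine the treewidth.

1

A width-1 tree decomposition is:
Bags: B1 = {d, g}  B2 = {c, d}  B3 = {f, g}  B4 = {c, e}  B5 = {a, c}  B6 = {g, h}  B7 = {b, h}
Tree: B1–B2, B1–B3, B2–B4, B4–B5, B1–B6, B6–B7
Every bag has size at most 2, so the width is 2 − 1 = 1 and tw(G) ≤ 1. Since G has at least one edge (e.g. d–g), it is not an edgeless graph, so tw(G) ≥ 1. Hence tw(G) = 1 exactly.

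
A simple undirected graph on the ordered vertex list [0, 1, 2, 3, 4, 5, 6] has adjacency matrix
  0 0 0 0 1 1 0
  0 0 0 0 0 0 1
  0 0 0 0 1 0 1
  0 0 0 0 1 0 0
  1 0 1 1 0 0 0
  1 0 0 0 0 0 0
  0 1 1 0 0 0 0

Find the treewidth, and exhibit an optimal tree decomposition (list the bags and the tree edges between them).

The largest bag has 2 vertices, giving width 1; this decomposition certifies tw(G) ≤ 1. G has an edge, so its treewidth is at least 1. Hence tw(G) = 1 exactly.

Treewidth 1.
Bags: B1 = {2, 4}  B2 = {0, 4}  B3 = {2, 6}  B4 = {3, 4}  B5 = {0, 5}  B6 = {1, 6}
Tree: B1–B2, B1–B3, B2–B4, B2–B5, B3–B6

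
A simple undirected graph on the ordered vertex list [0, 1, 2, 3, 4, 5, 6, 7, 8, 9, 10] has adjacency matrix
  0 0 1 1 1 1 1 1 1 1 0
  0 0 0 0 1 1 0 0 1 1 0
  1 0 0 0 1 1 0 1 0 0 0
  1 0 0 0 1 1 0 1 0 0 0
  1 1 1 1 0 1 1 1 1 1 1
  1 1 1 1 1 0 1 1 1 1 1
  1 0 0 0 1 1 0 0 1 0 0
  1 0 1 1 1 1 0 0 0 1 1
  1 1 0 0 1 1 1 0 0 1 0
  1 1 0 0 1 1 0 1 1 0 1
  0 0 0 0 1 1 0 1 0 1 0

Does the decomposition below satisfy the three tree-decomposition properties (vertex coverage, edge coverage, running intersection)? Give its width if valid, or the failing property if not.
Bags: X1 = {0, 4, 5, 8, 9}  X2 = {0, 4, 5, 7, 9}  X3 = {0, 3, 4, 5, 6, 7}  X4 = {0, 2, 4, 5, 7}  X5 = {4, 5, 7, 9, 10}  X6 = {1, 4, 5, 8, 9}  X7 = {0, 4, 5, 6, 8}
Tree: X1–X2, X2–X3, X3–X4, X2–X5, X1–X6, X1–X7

A tree decomposition must satisfy three properties: every vertex lies in some bag; for every edge, both endpoints lie together in some bag; and for every vertex, the bags containing it form a connected subtree. Here bags containing vertex 6 are not connected in the tree, so the decomposition is invalid.

No — bags containing vertex 6 are not connected in the tree.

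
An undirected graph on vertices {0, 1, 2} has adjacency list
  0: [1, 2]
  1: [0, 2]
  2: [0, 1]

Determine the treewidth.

2

A width-2 tree decomposition is:
Bags: B1 = {0, 1, 2}
Tree: (single bag)
With just one bag of size 3, the width is 3 − 1 = 2, so tw(G) ≤ 2. For the lower bound, the 3 vertices {0, 1, 2} are pairwise adjacent, and any tree decomposition puts a clique entirely inside one bag — forcing width ≥ 2. Therefore the treewidth is 2.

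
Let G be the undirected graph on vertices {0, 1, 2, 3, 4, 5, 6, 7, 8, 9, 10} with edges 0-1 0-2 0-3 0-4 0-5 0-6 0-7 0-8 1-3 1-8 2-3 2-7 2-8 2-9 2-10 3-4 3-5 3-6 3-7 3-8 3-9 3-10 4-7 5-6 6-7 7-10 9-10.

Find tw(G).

3

A width-3 tree decomposition is:
Bags: B1 = {0, 2, 3, 7}  B2 = {2, 3, 7, 10}  B3 = {0, 2, 3, 8}  B4 = {0, 3, 6, 7}  B5 = {0, 3, 5, 6}  B6 = {0, 1, 3, 8}  B7 = {0, 3, 4, 7}  B8 = {2, 3, 9, 10}
Tree: B1–B2, B1–B3, B1–B4, B4–B5, B3–B6, B1–B7, B2–B8
Every bag has size at most 4, so the width is 4 − 1 = 3 and tw(G) ≤ 3. For the lower bound, the 4 vertices {0, 1, 3, 8} are pairwise adjacent, and any tree decomposition puts a clique entirely inside one bag — forcing width ≥ 3. The upper and lower bounds meet at 3, so that is the treewidth.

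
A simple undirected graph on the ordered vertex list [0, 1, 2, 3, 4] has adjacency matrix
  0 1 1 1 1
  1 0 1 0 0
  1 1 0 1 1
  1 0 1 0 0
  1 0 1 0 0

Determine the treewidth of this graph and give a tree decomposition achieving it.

Treewidth 2.
One such decomposition:
Bags: B1 = {0, 2, 3}  B2 = {0, 2, 4}  B3 = {0, 1, 2}
Tree: B1–B2, B2–B3

Every bag has size at most 3, so the width is 3 − 1 = 2 and tw(G) ≤ 2. For the lower bound, the 3 vertices {0, 1, 2} are pairwise adjacent, and any tree decomposition puts a clique entirely inside one bag — forcing width ≥ 2. Combining the bounds, tw(G) = 2.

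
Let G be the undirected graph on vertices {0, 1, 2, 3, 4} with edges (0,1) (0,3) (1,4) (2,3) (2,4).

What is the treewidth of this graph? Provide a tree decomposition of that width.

Each bag holds 3 vertices, so the decomposition has width 2, which upper-bounds the treewidth. The edges 2–4–1–0–3–2 form a cycle, so G is not a tree and its treewidth is at least 2. Combining the bounds, tw(G) = 2.

Treewidth 2.
One such decomposition:
Bags: B1 = {1, 2, 4}  B2 = {0, 1, 2}  B3 = {0, 2, 3}
Tree: B1–B2, B2–B3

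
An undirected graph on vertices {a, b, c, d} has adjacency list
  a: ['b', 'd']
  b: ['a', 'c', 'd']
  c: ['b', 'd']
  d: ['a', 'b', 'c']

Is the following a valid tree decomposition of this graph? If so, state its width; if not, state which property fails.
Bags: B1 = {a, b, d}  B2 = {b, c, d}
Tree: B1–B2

Yes; width 2.

Every vertex of G appears in some bag (union = {a, b, c, d}); every edge is covered by a bag; and for each vertex v the set of bags containing v is connected in the bag tree. The decomposition is therefore valid. The largest bag has 3 vertices, so the width is 2.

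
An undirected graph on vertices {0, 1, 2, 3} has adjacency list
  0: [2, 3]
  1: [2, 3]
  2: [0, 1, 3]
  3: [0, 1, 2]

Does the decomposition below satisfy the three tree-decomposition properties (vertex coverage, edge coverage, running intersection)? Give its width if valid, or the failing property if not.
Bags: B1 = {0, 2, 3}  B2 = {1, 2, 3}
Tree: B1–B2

Yes; width 2.

Every vertex of G appears in some bag (union = {0, 1, 2, 3}); every edge is covered by a bag; and for each vertex v the set of bags containing v is connected in the bag tree. The decomposition is therefore valid. The largest bag has 3 vertices, so the width is 2.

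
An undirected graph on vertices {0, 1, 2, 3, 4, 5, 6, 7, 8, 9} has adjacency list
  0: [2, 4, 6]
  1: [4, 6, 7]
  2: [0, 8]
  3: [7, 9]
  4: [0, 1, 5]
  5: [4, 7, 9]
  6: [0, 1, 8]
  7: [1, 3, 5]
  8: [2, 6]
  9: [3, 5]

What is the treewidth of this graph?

A width-2 tree decomposition is:
Bags: B1 = {3, 5, 9}  B2 = {3, 5, 7}  B3 = {4, 5, 7}  B4 = {1, 4, 7}  B5 = {0, 1, 4}  B6 = {0, 1, 6}  B7 = {0, 2, 6}  B8 = {2, 6, 8}
Tree: B1–B2, B2–B3, B3–B4, B4–B5, B5–B6, B6–B7, B7–B8
Each bag holds 3 vertices, so the decomposition has width 2, which upper-bounds the treewidth. For the lower bound, G contains the cycle 9–3–7–5–9, so G is not a forest; only forests have treewidth ≤ 1, hence tw(G) ≥ 2. Combining the bounds, tw(G) = 2.

2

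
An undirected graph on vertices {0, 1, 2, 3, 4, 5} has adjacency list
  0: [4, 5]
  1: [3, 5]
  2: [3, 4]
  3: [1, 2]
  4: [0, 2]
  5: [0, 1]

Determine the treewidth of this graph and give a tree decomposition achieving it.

Treewidth 2.
One optimal decomposition is:
Bags: B1 = {0, 1, 5}  B2 = {0, 1, 4}  B3 = {1, 2, 4}  B4 = {1, 2, 3}
Tree: B1–B2, B2–B3, B3–B4

Every bag has size at most 3, so the width is 3 − 1 = 2 and tw(G) ≤ 2. For the lower bound, G contains the cycle 1–5–0–4–2–3–1, so G is not a forest; only forests have treewidth ≤ 1, hence tw(G) ≥ 2. The upper and lower bounds meet at 2, so that is the treewidth.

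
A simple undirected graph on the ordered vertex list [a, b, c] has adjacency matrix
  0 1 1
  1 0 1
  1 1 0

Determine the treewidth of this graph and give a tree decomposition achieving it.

A single bag containing all 3 vertices is trivially a valid decomposition of width 2. For the lower bound, the 3 vertices {a, b, c} are pairwise adjacent, and any tree decomposition puts a clique entirely inside one bag — forcing width ≥ 2. Therefore the treewidth is 2.

Treewidth 2.
One such decomposition:
Bags: B1 = {a, b, c}
Tree: (single bag)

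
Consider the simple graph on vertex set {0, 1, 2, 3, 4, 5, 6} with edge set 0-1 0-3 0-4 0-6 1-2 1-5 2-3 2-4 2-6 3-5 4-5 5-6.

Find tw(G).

A width-3 tree decomposition is:
Bags: B1 = {0, 1, 2, 5}  B2 = {0, 2, 3, 5}  B3 = {0, 2, 4, 5}  B4 = {0, 2, 5, 6}
Tree: B1–B2, B2–B3, B3–B4
The largest bag has 4 vertices, giving width 3; this decomposition certifies tw(G) ≤ 3. For the lower bound: the 4 vertex sets {0,1}, {2,3}, {5}, {4} are disjoint, each induces a connected subgraph, and every pair is joined by at least one edge of G. Contracting each set to a single vertex therefore yields K_{4} as a minor, and since treewidth is minor-monotone, tw(G) ≥ tw(K_{4}) = 3. The upper and lower bounds meet at 3, so that is the treewidth.

3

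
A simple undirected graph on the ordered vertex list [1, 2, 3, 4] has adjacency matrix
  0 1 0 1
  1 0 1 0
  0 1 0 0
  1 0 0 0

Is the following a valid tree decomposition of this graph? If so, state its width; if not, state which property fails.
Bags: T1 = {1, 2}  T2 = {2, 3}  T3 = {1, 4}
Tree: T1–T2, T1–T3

Yes; width 1.

Every vertex of G appears in some bag (union = {1, 2, 3, 4}); every edge is covered by a bag; and for each vertex v the set of bags containing v is connected in the bag tree. The decomposition is therefore valid. The largest bag has 2 vertices, so the width is 1.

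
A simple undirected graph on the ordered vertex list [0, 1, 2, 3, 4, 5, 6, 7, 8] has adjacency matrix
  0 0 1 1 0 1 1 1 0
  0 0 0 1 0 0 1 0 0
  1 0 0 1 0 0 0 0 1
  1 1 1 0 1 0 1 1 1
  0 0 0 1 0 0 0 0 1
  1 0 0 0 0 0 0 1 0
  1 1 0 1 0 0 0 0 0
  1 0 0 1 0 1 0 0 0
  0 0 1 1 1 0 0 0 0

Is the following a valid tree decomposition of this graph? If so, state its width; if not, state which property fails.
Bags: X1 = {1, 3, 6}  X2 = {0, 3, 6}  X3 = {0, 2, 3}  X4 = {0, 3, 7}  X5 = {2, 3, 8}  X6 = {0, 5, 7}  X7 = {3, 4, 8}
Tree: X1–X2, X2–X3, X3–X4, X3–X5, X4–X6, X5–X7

Yes; width 2.

Vertex coverage: the bags together contain {0, 1, 2, 3, 4, 5, 6, 7, 8}, the full vertex set. Edge coverage: each edge of G has both endpoints in at least one bag. Running intersection: for every vertex, the bags containing it form a connected subtree. All three properties hold, so this is a valid tree decomposition of width max|bag| − 1 = 2, and hence tw(G) ≤ 2.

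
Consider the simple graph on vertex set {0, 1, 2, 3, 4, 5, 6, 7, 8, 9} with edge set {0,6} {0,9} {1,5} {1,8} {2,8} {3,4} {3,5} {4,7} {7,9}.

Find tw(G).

A width-1 tree decomposition is:
Bags: B1 = {0, 6}  B2 = {0, 9}  B3 = {7, 9}  B4 = {4, 7}  B5 = {3, 4}  B6 = {3, 5}  B7 = {1, 5}  B8 = {1, 8}  B9 = {2, 8}
Tree: B1–B2, B2–B3, B3–B4, B4–B5, B5–B6, B6–B7, B7–B8, B8–B9
Every bag has size at most 2, so the width is 2 − 1 = 1 and tw(G) ≤ 1. Any graph with an edge has treewidth ≥ 1, and G has the edge 6–0. Therefore the treewidth is 1.

1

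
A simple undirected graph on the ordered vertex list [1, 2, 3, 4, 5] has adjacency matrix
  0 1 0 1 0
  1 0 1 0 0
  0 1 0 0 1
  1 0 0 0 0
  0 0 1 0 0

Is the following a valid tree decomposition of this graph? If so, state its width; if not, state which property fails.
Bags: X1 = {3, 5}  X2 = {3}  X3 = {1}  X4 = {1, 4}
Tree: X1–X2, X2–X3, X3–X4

A tree decomposition must satisfy three properties: every vertex lies in some bag; for every edge, both endpoints lie together in some bag; and for every vertex, the bags containing it form a connected subtree. Here vertex 2 appears in no bag, so the decomposition is invalid.

No — vertex 2 appears in no bag.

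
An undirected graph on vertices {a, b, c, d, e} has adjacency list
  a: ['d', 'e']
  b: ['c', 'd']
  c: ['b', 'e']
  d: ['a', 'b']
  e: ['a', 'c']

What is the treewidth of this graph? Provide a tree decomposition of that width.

Each bag holds 3 vertices, so the decomposition has width 2, which upper-bounds the treewidth. For the lower bound, G contains the cycle e–a–d–b–c–e, so G is not a forest; only forests have treewidth ≤ 1, hence tw(G) ≥ 2. The upper and lower bounds meet at 2, so that is the treewidth.

Treewidth 2.
Bags: B1 = {a, d, e}  B2 = {b, d, e}  B3 = {b, c, e}
Tree: B1–B2, B2–B3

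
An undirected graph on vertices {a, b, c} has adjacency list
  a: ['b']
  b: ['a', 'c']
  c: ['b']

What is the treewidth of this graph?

1

A width-1 tree decomposition is:
Bags: B1 = {b, c}  B2 = {a, b}
Tree: B1–B2
The largest bag has 2 vertices, giving width 1; this decomposition certifies tw(G) ≤ 1. Since G has at least one edge (e.g. b–c), it is not an edgeless graph, so tw(G) ≥ 1. The upper and lower bounds meet at 1, so that is the treewidth.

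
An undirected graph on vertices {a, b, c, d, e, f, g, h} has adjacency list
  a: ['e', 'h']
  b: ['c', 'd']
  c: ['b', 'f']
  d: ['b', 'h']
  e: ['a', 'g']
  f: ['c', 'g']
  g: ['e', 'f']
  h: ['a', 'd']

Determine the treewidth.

A width-2 tree decomposition is:
Bags: B1 = {b, c, d}  B2 = {c, d, h}  B3 = {a, c, h}  B4 = {a, c, e}  B5 = {c, e, g}  B6 = {c, f, g}
Tree: B1–B2, B2–B3, B3–B4, B4–B5, B5–B6
Every bag has size at most 3, so the width is 3 − 1 = 2 and tw(G) ≤ 2. For the lower bound, G contains the cycle c–b–d–h–a–e–g–f–c, so G is not a forest; only forests have treewidth ≤ 1, hence tw(G) ≥ 2. Combining the bounds, tw(G) = 2.

2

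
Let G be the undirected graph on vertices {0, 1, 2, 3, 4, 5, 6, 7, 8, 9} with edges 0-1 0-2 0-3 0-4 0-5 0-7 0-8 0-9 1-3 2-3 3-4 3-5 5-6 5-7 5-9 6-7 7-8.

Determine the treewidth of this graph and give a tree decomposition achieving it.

Treewidth 2.
One optimal decomposition is:
Bags: B1 = {0, 3, 5}  B2 = {0, 3, 4}  B3 = {0, 1, 3}  B4 = {0, 5, 7}  B5 = {0, 5, 9}  B6 = {5, 6, 7}  B7 = {0, 2, 3}  B8 = {0, 7, 8}
Tree: B1–B2, B1–B3, B1–B4, B4–B5, B4–B6, B3–B7, B4–B8

Every bag has size at most 3, so the width is 3 − 1 = 2 and tw(G) ≤ 2. On the other hand G contains the 3-clique {0, 7, 8}. A clique must lie in a single bag of any decomposition, so no decomposition can have width below 2. The upper and lower bounds meet at 2, so that is the treewidth.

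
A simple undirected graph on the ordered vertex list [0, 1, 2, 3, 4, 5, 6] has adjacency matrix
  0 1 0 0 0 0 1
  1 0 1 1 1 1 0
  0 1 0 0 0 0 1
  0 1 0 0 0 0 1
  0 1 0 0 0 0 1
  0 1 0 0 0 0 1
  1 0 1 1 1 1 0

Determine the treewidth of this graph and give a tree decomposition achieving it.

Treewidth 2.
One such decomposition:
Bags: B1 = {0, 1, 6}  B2 = {1, 2, 6}  B3 = {1, 3, 6}  B4 = {1, 4, 6}  B5 = {1, 5, 6}
Tree: B1–B2, B2–B3, B3–B4, B4–B5

Every bag has size at most 3, so the width is 3 − 1 = 2 and tw(G) ≤ 2. Since 6–0–1–2–6 is a cycle in G, G is not acyclic. Forests are exactly the graphs of treewidth ≤ 1, so tw(G) ≥ 2. Therefore the treewidth is 2.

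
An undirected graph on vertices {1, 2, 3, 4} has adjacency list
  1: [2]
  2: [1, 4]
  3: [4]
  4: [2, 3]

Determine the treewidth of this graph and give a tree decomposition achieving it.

Each bag holds 2 vertices, so the decomposition has width 1, which upper-bounds the treewidth. Since G has at least one edge (e.g. 4–2), it is not an edgeless graph, so tw(G) ≥ 1. Hence tw(G) = 1 exactly.

Treewidth 1.
One optimal decomposition is:
Bags: B1 = {2, 4}  B2 = {3, 4}  B3 = {1, 2}
Tree: B1–B2, B1–B3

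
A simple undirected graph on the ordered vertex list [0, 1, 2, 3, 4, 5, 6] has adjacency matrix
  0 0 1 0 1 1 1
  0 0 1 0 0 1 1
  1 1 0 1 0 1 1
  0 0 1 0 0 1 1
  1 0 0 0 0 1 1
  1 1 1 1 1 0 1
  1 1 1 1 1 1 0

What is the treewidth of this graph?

3

A width-3 tree decomposition is:
Bags: B1 = {2, 3, 5, 6}  B2 = {0, 2, 5, 6}  B3 = {1, 2, 5, 6}  B4 = {0, 4, 5, 6}
Tree: B1–B2, B1–B3, B2–B4
Every bag has size at most 4, so the width is 4 − 1 = 3 and tw(G) ≤ 3. On the other hand G contains the 4-clique {0, 2, 5, 6}. A clique must lie in a single bag of any decomposition, so no decomposition can have width below 3. Combining the bounds, tw(G) = 3.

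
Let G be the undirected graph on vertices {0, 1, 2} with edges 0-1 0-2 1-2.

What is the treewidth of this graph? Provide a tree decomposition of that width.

Treewidth 2.
One optimal decomposition is:
Bags: B1 = {0, 1, 2}
Tree: (single bag)

A single bag containing all 3 vertices is trivially a valid decomposition of width 2. For the lower bound, the 3 vertices {0, 1, 2} are pairwise adjacent, and any tree decomposition puts a clique entirely inside one bag — forcing width ≥ 2. Therefore the treewidth is 2.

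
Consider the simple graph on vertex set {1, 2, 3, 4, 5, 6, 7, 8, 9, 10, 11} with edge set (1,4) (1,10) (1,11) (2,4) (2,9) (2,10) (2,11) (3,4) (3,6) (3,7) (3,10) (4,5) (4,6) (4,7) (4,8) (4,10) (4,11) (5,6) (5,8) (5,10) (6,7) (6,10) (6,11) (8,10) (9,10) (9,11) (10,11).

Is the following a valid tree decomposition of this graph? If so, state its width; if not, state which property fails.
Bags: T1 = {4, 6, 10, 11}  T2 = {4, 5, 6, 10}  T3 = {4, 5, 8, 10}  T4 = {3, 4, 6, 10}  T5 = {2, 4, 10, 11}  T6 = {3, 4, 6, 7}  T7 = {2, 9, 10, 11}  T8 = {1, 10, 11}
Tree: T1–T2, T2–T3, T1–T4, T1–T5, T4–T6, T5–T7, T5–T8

A tree decomposition must satisfy three properties: every vertex lies in some bag; for every edge, both endpoints lie together in some bag; and for every vertex, the bags containing it form a connected subtree. Here edge (4,1) lies in no bag, so the decomposition is invalid.

No — edge (4,1) lies in no bag.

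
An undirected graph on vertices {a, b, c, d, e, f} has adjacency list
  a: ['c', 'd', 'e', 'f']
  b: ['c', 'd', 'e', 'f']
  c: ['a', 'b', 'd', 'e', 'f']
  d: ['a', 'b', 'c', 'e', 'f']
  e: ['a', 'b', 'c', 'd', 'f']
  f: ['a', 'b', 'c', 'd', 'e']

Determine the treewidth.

A width-4 tree decomposition is:
Bags: B1 = {b, c, d, e, f}  B2 = {a, c, d, e, f}
Tree: B1–B2
Every bag has size at most 5, so the width is 5 − 1 = 4 and tw(G) ≤ 4. On the other hand G contains the 5-clique {a, c, d, e, f}. A clique must lie in a single bag of any decomposition, so no decomposition can have width below 4. The upper and lower bounds meet at 4, so that is the treewidth.

4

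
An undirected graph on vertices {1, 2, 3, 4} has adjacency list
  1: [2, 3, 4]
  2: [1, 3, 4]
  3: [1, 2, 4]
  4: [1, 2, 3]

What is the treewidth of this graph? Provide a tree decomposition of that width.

Treewidth 3.
Bags: B1 = {1, 2, 3, 4}
Tree: (single bag)

With just one bag of size 4, the width is 4 − 1 = 3, so tw(G) ≤ 3. Conversely, {1, 2, 3, 4} is a clique of size 4, and the vertices of any clique must share a bag in every tree decomposition; so some bag has ≥ 4 vertices and tw(G) ≥ 3. Therefore the treewidth is 3.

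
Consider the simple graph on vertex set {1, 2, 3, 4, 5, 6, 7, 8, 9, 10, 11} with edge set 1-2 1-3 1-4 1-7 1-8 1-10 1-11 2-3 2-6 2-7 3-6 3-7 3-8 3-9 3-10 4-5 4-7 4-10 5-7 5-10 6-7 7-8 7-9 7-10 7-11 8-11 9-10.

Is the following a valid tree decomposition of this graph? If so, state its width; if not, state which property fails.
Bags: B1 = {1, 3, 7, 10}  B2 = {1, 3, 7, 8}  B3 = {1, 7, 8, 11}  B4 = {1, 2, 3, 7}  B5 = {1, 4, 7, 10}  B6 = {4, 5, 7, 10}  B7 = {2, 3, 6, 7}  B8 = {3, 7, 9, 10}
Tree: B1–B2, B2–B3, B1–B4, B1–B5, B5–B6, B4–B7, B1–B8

Vertex coverage: the bags together contain {1, 2, 3, 4, 5, 6, 7, 8, 9, 10, 11}, the full vertex set. Edge coverage: each edge of G has both endpoints in at least one bag. Running intersection: for every vertex, the bags containing it form a connected subtree. All three properties hold, so this is a valid tree decomposition of width max|bag| − 1 = 3, and hence tw(G) ≤ 3.

Yes; width 3.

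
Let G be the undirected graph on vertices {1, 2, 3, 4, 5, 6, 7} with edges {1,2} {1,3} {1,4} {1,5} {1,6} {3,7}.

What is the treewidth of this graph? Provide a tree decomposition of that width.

Treewidth 1.
One such decomposition:
Bags: B1 = {1, 6}  B2 = {1, 2}  B3 = {1, 5}  B4 = {1, 3}  B5 = {3, 7}  B6 = {1, 4}
Tree: B1–B2, B2–B3, B2–B4, B4–B5, B4–B6

Every bag has size at most 2, so the width is 2 − 1 = 1 and tw(G) ≤ 1. Since G has at least one edge (e.g. 6–1), it is not an edgeless graph, so tw(G) ≥ 1. Therefore the treewidth is 1.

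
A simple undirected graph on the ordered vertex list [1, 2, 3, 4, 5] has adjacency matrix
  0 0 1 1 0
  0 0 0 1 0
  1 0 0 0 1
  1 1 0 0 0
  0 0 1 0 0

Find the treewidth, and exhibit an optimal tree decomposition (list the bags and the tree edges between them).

Every bag has size at most 2, so the width is 2 − 1 = 1 and tw(G) ≤ 1. G has an edge, so its treewidth is at least 1. Combining the bounds, tw(G) = 1.

Treewidth 1.
One such decomposition:
Bags: B1 = {2, 4}  B2 = {1, 4}  B3 = {1, 3}  B4 = {3, 5}
Tree: B1–B2, B2–B3, B3–B4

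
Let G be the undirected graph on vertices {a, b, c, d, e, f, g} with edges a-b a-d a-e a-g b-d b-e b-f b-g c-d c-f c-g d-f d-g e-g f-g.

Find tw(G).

A width-3 tree decomposition is:
Bags: B1 = {c, d, f, g}  B2 = {b, d, f, g}  B3 = {a, b, d, g}  B4 = {a, b, e, g}
Tree: B1–B2, B2–B3, B3–B4
Each bag holds 4 vertices, so the decomposition has width 3, which upper-bounds the treewidth. For the lower bound, the 4 vertices {c, d, f, g} are pairwise adjacent, and any tree decomposition puts a clique entirely inside one bag — forcing width ≥ 3. Hence tw(G) = 3 exactly.

3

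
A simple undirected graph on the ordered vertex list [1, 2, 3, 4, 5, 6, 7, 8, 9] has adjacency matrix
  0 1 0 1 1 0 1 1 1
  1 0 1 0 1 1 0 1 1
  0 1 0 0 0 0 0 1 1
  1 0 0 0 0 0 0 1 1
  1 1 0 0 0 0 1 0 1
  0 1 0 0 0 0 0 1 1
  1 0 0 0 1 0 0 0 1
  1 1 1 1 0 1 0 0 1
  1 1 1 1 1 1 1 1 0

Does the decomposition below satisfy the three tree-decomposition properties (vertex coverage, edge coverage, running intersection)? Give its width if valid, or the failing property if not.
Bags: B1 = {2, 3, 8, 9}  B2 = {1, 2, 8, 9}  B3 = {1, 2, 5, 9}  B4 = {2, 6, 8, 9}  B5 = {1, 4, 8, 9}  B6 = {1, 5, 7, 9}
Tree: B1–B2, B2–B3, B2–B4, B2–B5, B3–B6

Yes; width 3.

Checking the three conditions: (i) the bags cover all of {1, 2, 3, 4, 5, 6, 7, 8, 9}; (ii) for each edge, some bag contains both endpoints; (iii) the bags containing any fixed vertex form a subtree. All hold, so the decomposition is valid with width 4 − 1 = 3.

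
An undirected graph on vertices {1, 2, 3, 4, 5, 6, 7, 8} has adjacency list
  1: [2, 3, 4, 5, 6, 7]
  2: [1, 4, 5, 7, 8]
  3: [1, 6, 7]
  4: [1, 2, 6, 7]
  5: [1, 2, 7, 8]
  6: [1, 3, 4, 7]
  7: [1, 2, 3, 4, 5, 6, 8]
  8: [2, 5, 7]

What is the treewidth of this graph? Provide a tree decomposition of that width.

Each bag holds 4 vertices, so the decomposition has width 3, which upper-bounds the treewidth. For the lower bound, the 4 vertices {2, 5, 7, 8} are pairwise adjacent, and any tree decomposition puts a clique entirely inside one bag — forcing width ≥ 3. Combining the bounds, tw(G) = 3.

Treewidth 3.
Bags: B1 = {1, 3, 6, 7}  B2 = {1, 4, 6, 7}  B3 = {1, 2, 4, 7}  B4 = {1, 2, 5, 7}  B5 = {2, 5, 7, 8}
Tree: B1–B2, B2–B3, B3–B4, B4–B5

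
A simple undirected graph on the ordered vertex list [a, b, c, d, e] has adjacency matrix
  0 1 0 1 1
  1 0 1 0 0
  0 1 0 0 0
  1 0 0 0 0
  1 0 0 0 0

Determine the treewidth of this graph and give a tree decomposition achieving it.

Every bag has size at most 2, so the width is 2 − 1 = 1 and tw(G) ≤ 1. Any graph with an edge has treewidth ≥ 1, and G has the edge a–d. Hence tw(G) = 1 exactly.

Treewidth 1.
One such decomposition:
Bags: B1 = {a, d}  B2 = {a, b}  B3 = {b, c}  B4 = {a, e}
Tree: B1–B2, B2–B3, B1–B4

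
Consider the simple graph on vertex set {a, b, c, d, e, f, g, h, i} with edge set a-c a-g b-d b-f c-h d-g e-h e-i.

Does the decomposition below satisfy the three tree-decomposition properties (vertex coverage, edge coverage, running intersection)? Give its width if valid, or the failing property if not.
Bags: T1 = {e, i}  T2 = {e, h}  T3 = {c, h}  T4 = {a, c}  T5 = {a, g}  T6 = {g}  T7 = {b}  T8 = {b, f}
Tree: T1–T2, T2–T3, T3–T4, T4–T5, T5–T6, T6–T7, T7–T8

A tree decomposition must satisfy three properties: every vertex lies in some bag; for every edge, both endpoints lie together in some bag; and for every vertex, the bags containing it form a connected subtree. Here vertex d appears in no bag, so the decomposition is invalid.

No — vertex d appears in no bag.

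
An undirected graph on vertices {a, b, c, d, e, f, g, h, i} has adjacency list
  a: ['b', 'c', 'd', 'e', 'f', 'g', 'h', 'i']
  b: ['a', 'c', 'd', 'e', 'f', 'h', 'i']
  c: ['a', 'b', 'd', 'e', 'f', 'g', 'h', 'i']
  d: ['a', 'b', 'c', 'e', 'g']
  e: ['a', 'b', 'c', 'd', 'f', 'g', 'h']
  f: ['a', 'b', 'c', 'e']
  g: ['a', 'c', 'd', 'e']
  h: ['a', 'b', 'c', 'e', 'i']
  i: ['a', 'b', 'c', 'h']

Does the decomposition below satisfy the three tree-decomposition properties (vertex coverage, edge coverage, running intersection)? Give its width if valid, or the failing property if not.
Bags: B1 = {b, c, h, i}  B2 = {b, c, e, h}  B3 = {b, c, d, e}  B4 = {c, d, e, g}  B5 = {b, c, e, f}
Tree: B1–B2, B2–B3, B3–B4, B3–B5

A tree decomposition must satisfy three properties: every vertex lies in some bag; for every edge, both endpoints lie together in some bag; and for every vertex, the bags containing it form a connected subtree. Here vertex a appears in no bag, so the decomposition is invalid.

No — vertex a appears in no bag.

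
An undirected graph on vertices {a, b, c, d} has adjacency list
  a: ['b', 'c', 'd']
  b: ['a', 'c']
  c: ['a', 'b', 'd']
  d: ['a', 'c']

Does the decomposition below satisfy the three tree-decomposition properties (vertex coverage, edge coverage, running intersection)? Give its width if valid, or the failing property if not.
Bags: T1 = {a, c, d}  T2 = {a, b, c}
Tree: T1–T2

Vertex coverage: the bags together contain {a, b, c, d}, the full vertex set. Edge coverage: each edge of G has both endpoints in at least one bag. Running intersection: for every vertex, the bags containing it form a connected subtree. All three properties hold, so this is a valid tree decomposition of width max|bag| − 1 = 2, and hence tw(G) ≤ 2.

Yes; width 2.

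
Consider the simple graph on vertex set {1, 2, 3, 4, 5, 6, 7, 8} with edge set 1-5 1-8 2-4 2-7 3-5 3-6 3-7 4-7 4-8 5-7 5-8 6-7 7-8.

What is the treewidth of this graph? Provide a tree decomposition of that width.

Treewidth 2.
Bags: B1 = {3, 5, 7}  B2 = {5, 7, 8}  B3 = {4, 7, 8}  B4 = {3, 6, 7}  B5 = {1, 5, 8}  B6 = {2, 4, 7}
Tree: B1–B2, B2–B3, B1–B4, B2–B5, B3–B6

Each bag holds 3 vertices, so the decomposition has width 2, which upper-bounds the treewidth. On the other hand G contains the 3-clique {1, 5, 8}. A clique must lie in a single bag of any decomposition, so no decomposition can have width below 2. Therefore the treewidth is 2.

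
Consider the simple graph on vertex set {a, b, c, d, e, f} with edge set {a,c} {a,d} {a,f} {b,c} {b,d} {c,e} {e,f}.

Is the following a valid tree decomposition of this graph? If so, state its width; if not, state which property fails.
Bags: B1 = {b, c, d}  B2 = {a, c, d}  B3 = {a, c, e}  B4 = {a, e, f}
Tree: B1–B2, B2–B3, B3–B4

Vertex coverage: the bags together contain {a, b, c, d, e, f}, the full vertex set. Edge coverage: each edge of G has both endpoints in at least one bag. Running intersection: for every vertex, the bags containing it form a connected subtree. All three properties hold, so this is a valid tree decomposition of width max|bag| − 1 = 2, and hence tw(G) ≤ 2.

Yes; width 2.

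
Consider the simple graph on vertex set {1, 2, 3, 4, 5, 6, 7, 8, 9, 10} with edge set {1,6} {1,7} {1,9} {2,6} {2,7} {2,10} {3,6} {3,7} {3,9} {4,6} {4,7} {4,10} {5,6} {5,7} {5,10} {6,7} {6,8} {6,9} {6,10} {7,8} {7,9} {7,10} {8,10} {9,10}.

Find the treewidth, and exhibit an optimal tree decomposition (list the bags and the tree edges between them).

Every bag has size at most 4, so the width is 4 − 1 = 3 and tw(G) ≤ 3. For the lower bound, the 4 vertices {1, 6, 7, 9} are pairwise adjacent, and any tree decomposition puts a clique entirely inside one bag — forcing width ≥ 3. The upper and lower bounds meet at 3, so that is the treewidth.

Treewidth 3.
One such decomposition:
Bags: B1 = {6, 7, 9, 10}  B2 = {6, 7, 8, 10}  B3 = {5, 6, 7, 10}  B4 = {1, 6, 7, 9}  B5 = {4, 6, 7, 10}  B6 = {3, 6, 7, 9}  B7 = {2, 6, 7, 10}
Tree: B1–B2, B2–B3, B1–B4, B3–B5, B1–B6, B2–B7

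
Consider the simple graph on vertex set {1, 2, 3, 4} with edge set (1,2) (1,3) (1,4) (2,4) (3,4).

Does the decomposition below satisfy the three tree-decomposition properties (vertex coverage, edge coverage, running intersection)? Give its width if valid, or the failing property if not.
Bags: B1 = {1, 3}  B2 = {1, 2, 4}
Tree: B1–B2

No — edge (4,3) lies in no bag.

A tree decomposition must satisfy three properties: every vertex lies in some bag; for every edge, both endpoints lie together in some bag; and for every vertex, the bags containing it form a connected subtree. Here edge (4,3) lies in no bag, so the decomposition is invalid.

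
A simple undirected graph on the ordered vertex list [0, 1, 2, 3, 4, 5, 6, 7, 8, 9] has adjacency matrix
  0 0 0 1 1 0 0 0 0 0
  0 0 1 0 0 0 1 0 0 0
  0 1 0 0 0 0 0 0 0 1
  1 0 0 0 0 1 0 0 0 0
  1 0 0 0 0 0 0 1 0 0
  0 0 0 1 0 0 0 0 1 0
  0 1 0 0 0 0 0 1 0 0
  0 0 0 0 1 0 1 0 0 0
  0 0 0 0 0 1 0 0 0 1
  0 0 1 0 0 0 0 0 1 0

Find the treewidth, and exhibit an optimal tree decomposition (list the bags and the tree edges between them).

Each bag holds 3 vertices, so the decomposition has width 2, which upper-bounds the treewidth. Since 9–2–1–6–7–4–0–3–5–8–9 is a cycle in G, G is not acyclic. Forests are exactly the graphs of treewidth ≤ 1, so tw(G) ≥ 2. Combining the bounds, tw(G) = 2.

Treewidth 2.
Bags: B1 = {1, 2, 9}  B2 = {1, 6, 9}  B3 = {6, 7, 9}  B4 = {4, 7, 9}  B5 = {0, 4, 9}  B6 = {0, 3, 9}  B7 = {3, 5, 9}  B8 = {5, 8, 9}
Tree: B1–B2, B2–B3, B3–B4, B4–B5, B5–B6, B6–B7, B7–B8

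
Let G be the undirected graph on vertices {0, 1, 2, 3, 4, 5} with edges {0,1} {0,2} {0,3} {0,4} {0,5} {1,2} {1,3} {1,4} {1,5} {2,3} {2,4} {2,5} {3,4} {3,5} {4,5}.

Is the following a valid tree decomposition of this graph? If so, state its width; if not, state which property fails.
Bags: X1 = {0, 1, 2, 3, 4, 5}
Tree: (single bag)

Yes; width 5.

Vertex coverage: the bags together contain {0, 1, 2, 3, 4, 5}, the full vertex set. Edge coverage: each edge of G has both endpoints in at least one bag. Running intersection: for every vertex, the bags containing it form a connected subtree. All three properties hold, so this is a valid tree decomposition of width max|bag| − 1 = 5, and hence tw(G) ≤ 5.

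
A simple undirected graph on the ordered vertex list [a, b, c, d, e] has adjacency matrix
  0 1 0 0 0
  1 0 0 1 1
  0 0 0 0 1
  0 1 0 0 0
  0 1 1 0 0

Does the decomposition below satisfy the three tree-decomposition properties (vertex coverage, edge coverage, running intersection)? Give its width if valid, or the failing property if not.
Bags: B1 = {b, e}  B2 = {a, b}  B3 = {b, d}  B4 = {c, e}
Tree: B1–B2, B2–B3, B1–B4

Yes; width 1.

Checking the three conditions: (i) the bags cover all of {a, b, c, d, e}; (ii) for each edge, some bag contains both endpoints; (iii) the bags containing any fixed vertex form a subtree. All hold, so the decomposition is valid with width 2 − 1 = 1.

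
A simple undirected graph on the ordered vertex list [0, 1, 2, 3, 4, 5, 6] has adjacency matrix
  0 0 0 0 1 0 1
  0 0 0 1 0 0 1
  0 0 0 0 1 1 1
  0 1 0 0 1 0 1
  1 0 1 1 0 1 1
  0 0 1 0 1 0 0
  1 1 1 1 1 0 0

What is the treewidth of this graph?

2

A width-2 tree decomposition is:
Bags: B1 = {2, 4, 6}  B2 = {2, 4, 5}  B3 = {0, 4, 6}  B4 = {3, 4, 6}  B5 = {1, 3, 6}
Tree: B1–B2, B1–B3, B1–B4, B4–B5
Each bag holds 3 vertices, so the decomposition has width 2, which upper-bounds the treewidth. Conversely, {1, 3, 6} is a clique of size 3, and the vertices of any clique must share a bag in every tree decomposition; so some bag has ≥ 3 vertices and tw(G) ≥ 2. The upper and lower bounds meet at 2, so that is the treewidth.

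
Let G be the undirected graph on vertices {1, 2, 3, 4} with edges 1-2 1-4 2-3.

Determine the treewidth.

1

A width-1 tree decomposition is:
Bags: B1 = {2, 3}  B2 = {1, 2}  B3 = {1, 4}
Tree: B1–B2, B2–B3
Every bag has size at most 2, so the width is 2 − 1 = 1 and tw(G) ≤ 1. G has an edge, so its treewidth is at least 1. Combining the bounds, tw(G) = 1.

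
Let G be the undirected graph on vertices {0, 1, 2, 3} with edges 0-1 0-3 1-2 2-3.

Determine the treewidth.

A width-2 tree decomposition is:
Bags: B1 = {0, 2, 3}  B2 = {0, 1, 2}
Tree: B1–B2
The largest bag has 3 vertices, giving width 2; this decomposition certifies tw(G) ≤ 2. Since 0–3–2–1–0 is a cycle in G, G is not acyclic. Forests are exactly the graphs of treewidth ≤ 1, so tw(G) ≥ 2. Combining the bounds, tw(G) = 2.

2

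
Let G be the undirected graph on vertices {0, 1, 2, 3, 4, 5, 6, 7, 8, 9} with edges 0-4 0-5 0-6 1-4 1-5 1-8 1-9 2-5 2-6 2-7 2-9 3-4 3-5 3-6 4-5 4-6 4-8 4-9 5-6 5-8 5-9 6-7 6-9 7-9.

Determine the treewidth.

3

A width-3 tree decomposition is:
Bags: B1 = {2, 5, 6, 9}  B2 = {4, 5, 6, 9}  B3 = {3, 4, 5, 6}  B4 = {2, 6, 7, 9}  B5 = {1, 4, 5, 9}  B6 = {1, 4, 5, 8}  B7 = {0, 4, 5, 6}
Tree: B1–B2, B2–B3, B1–B4, B2–B5, B5–B6, B2–B7
Each bag holds 4 vertices, so the decomposition has width 3, which upper-bounds the treewidth. On the other hand G contains the 4-clique {2, 5, 6, 9}. A clique must lie in a single bag of any decomposition, so no decomposition can have width below 3. Therefore the treewidth is 3.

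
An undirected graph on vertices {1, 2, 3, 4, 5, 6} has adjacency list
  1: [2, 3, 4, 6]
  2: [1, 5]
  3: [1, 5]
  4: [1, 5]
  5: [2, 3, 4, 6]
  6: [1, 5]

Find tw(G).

2

A width-2 tree decomposition is:
Bags: B1 = {1, 5, 6}  B2 = {1, 2, 5}  B3 = {1, 3, 5}  B4 = {1, 4, 5}
Tree: B1–B2, B2–B3, B3–B4
Every bag has size at most 3, so the width is 3 − 1 = 2 and tw(G) ≤ 2. Since 5–6–1–2–5 is a cycle in G, G is not acyclic. Forests are exactly the graphs of treewidth ≤ 1, so tw(G) ≥ 2. Hence tw(G) = 2 exactly.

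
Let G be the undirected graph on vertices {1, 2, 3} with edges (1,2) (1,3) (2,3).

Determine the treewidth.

2

A width-2 tree decomposition is:
Bags: B1 = {1, 2, 3}
Tree: (single bag)
A single bag containing all 3 vertices is trivially a valid decomposition of width 2. For the lower bound, the 3 vertices {1, 2, 3} are pairwise adjacent, and any tree decomposition puts a clique entirely inside one bag — forcing width ≥ 2. The upper and lower bounds meet at 2, so that is the treewidth.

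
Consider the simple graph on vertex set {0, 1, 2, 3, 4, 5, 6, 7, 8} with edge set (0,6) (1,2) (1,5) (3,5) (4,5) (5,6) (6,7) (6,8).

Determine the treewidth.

1

A width-1 tree decomposition is:
Bags: B1 = {3, 5}  B2 = {1, 5}  B3 = {5, 6}  B4 = {0, 6}  B5 = {6, 8}  B6 = {1, 2}  B7 = {6, 7}  B8 = {4, 5}
Tree: B1–B2, B2–B3, B3–B4, B3–B5, B2–B6, B5–B7, B2–B8
The largest bag has 2 vertices, giving width 1; this decomposition certifies tw(G) ≤ 1. Since G has at least one edge (e.g. 3–5), it is not an edgeless graph, so tw(G) ≥ 1. Combining the bounds, tw(G) = 1.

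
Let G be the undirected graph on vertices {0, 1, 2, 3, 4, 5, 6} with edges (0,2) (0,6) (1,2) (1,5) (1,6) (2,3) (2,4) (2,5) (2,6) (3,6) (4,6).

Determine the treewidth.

2

A width-2 tree decomposition is:
Bags: B1 = {2, 4, 6}  B2 = {1, 2, 6}  B3 = {0, 2, 6}  B4 = {1, 2, 5}  B5 = {2, 3, 6}
Tree: B1–B2, B2–B3, B2–B4, B3–B5
Every bag has size at most 3, so the width is 3 − 1 = 2 and tw(G) ≤ 2. On the other hand G contains the 3-clique {1, 2, 5}. A clique must lie in a single bag of any decomposition, so no decomposition can have width below 2. Therefore the treewidth is 2.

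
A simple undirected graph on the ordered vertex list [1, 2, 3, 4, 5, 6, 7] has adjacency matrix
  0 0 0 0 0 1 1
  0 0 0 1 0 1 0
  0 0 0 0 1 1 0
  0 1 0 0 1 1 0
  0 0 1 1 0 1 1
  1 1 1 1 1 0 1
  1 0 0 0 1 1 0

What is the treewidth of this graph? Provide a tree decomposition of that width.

Every bag has size at most 3, so the width is 3 − 1 = 2 and tw(G) ≤ 2. Conversely, {1, 6, 7} is a clique of size 3, and the vertices of any clique must share a bag in every tree decomposition; so some bag has ≥ 3 vertices and tw(G) ≥ 2. The upper and lower bounds meet at 2, so that is the treewidth.

Treewidth 2.
Bags: B1 = {3, 5, 6}  B2 = {4, 5, 6}  B3 = {5, 6, 7}  B4 = {2, 4, 6}  B5 = {1, 6, 7}
Tree: B1–B2, B2–B3, B2–B4, B3–B5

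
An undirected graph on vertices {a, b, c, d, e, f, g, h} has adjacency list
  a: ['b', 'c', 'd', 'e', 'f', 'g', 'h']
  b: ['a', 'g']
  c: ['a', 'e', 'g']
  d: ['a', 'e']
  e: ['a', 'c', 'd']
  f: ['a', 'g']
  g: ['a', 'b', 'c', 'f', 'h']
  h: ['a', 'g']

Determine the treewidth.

A width-2 tree decomposition is:
Bags: B1 = {a, f, g}  B2 = {a, c, g}  B3 = {a, g, h}  B4 = {a, b, g}  B5 = {a, c, e}  B6 = {a, d, e}
Tree: B1–B2, B2–B3, B3–B4, B2–B5, B5–B6
Each bag holds 3 vertices, so the decomposition has width 2, which upper-bounds the treewidth. For the lower bound, the 3 vertices {a, d, e} are pairwise adjacent, and any tree decomposition puts a clique entirely inside one bag — forcing width ≥ 2. Combining the bounds, tw(G) = 2.

2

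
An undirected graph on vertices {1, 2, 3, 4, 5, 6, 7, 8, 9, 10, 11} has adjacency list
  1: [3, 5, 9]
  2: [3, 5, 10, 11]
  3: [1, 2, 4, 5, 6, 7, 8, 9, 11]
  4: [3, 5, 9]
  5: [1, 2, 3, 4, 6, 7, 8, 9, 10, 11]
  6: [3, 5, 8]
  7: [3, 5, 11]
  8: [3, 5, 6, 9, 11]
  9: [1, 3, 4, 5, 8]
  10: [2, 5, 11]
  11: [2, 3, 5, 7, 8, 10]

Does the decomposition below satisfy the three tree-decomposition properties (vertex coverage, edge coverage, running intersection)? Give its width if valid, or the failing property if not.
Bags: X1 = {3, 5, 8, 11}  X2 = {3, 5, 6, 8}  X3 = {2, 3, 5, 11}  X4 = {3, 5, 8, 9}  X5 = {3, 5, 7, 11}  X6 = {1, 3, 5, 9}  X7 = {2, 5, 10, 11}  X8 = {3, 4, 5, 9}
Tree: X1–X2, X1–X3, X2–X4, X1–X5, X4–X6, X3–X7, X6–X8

Yes; width 3.

Checking the three conditions: (i) the bags cover all of {1, 2, 3, 4, 5, 6, 7, 8, 9, 10, 11}; (ii) for each edge, some bag contains both endpoints; (iii) the bags containing any fixed vertex form a subtree. All hold, so the decomposition is valid with width 4 − 1 = 3.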